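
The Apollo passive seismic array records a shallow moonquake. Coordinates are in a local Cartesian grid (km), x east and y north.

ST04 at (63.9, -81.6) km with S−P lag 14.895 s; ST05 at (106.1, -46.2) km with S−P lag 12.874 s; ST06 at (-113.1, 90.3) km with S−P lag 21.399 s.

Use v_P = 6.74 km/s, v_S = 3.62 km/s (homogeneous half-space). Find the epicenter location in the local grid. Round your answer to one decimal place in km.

Distance from S−P lag: d = Δt · v_P v_S / (v_P − v_S) = Δt · (6.74·3.62)/(6.74−3.62) ≈ 7.8201·Δt.
So d_ST04 = 116.48, d_ST05 = 100.68, d_ST06 = 167.34 km.
Circle about each station: (x − 63.9)² + (y + 81.6)² = 116.48²; (x − 106.1)² + (y + 46.2)² = 100.68²; (x + 113.1)² + (y − 90.3)² = 167.34².
Subtracting pairs of circle equations eliminates x²+y² and gives linear equations (the radical axes):
84.4 x + 70.8 y = 6081.01
-354.0 x + 343.8 y = -4231.16
Solving the 2×2 system: x ≈ 44.2, y ≈ 33.2 km.

44.2 km east, 33.2 km north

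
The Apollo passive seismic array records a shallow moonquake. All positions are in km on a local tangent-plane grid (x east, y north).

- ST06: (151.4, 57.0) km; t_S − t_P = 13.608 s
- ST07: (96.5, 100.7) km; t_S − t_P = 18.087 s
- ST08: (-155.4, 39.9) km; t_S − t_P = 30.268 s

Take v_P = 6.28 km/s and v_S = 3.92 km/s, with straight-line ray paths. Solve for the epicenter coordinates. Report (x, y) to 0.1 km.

Distance from S−P lag: d = Δt · v_P v_S / (v_P − v_S) = Δt · (6.28·3.92)/(6.28−3.92) ≈ 10.4312·Δt.
So d_ST06 = 141.95, d_ST07 = 188.67, d_ST08 = 315.73 km.
Circle about each station: (x − 151.4)² + (y − 57.0)² = 141.95²; (x − 96.5)² + (y − 100.7)² = 188.67²; (x + 155.4)² + (y − 39.9)² = 315.73².
Subtracting pairs of circle equations eliminates x²+y² and gives linear equations (the radical axes):
-109.8 x + 87.4 y = -22164.79
-613.6 x − 34.2 y = -79965.42
Solving the 2×2 system: x ≈ 135.0, y ≈ -84.0 km.

(135.0, -84.0)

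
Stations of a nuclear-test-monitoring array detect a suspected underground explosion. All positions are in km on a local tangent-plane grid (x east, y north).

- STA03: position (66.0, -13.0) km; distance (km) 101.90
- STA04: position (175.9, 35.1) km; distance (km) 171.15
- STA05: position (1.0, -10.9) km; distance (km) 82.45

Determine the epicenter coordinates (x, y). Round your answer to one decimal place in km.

x ≈ 8.6 km, y ≈ 71.2 km

Circle about each station: (x − 66.0)² + (y + 13.0)² = 101.90²; (x − 175.9)² + (y − 35.1)² = 171.15²; (x − 1.0)² + (y + 10.9)² = 82.45².
Subtracting pairs of circle equations eliminates x²+y² and gives linear equations (the radical axes):
219.8 x + 96.2 y = 8739.11
-130.0 x + 4.2 y = -819.58
Solving the 2×2 system: x ≈ 8.6, y ≈ 71.2 km.
Check against STA03 (with the unrounded x, y): √((x − 66.0)²+(y + 13.0)²) = 101.89 ≈ 101.90 km. ✓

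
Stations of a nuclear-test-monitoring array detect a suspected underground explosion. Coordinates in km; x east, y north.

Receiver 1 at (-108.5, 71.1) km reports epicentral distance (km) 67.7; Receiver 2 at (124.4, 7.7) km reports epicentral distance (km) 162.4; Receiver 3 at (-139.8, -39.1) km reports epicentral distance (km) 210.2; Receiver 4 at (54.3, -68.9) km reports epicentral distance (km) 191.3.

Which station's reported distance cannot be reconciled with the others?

Solve using three stations at a time. Using Receiver 2, Receiver 3, Receiver 4 (subtract circle equations pairwise → linear system) gives (x, y) ≈ (2.8, 115.3).
Distances from that point to each station vs reported:
  Receiver 1: calculated 119.8 vs reported 67.7 → residual 52.1 km
  Receiver 2: calculated 162.4 vs reported 162.4 → residual 0.0 km
  Receiver 3: calculated 210.2 vs reported 210.2 → residual 0.0 km
  Receiver 4: calculated 191.3 vs reported 191.3 → residual 0.0 km
Receiver 2, Receiver 3, Receiver 4 are mutually consistent (residuals ≈ 0); Receiver 1 is off by 52.1 km.

Receiver 1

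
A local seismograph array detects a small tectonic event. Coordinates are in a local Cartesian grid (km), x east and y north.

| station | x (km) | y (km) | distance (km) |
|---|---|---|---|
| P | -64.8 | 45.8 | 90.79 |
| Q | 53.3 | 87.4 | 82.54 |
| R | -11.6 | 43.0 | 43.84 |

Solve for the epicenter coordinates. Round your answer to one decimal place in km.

Circle about each station: (x + 64.8)² + (y − 45.8)² = 90.79²; (x − 53.3)² + (y − 87.4)² = 82.54²; (x + 11.6)² + (y − 43.0)² = 43.84².
Subtracting the P equation from the Q and R equations removes the quadratic terms:
236.2 x + 83.2 y = 5612.94
106.4 x − 5.6 y = 2007.76
Solving the 2×2 system: x ≈ 19.5, y ≈ 12.1 km.

x ≈ 19.5 km, y ≈ 12.1 km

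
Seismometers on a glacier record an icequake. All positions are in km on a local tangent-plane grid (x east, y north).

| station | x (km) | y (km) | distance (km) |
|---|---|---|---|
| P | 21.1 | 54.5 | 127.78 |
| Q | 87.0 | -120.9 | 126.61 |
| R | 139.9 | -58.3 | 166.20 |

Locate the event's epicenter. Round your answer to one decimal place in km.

Circle about each station: (x − 21.1)² + (y − 54.5)² = 127.78²; (x − 87.0)² + (y + 120.9)² = 126.61²; (x − 139.9)² + (y + 58.3)² = 166.20².
Subtracting the P equation from the Q and R equations removes the quadratic terms:
131.8 x − 350.8 y = 19067.99
237.6 x − 225.6 y = 8260.73
Solving the 2×2 system: x ≈ -26.2, y ≈ -64.2 km.
Check against P (with the unrounded x, y): √((x − 21.1)²+(y − 54.5)²) = 127.76 ≈ 127.78 km. ✓

-26.2 km east, -64.2 km north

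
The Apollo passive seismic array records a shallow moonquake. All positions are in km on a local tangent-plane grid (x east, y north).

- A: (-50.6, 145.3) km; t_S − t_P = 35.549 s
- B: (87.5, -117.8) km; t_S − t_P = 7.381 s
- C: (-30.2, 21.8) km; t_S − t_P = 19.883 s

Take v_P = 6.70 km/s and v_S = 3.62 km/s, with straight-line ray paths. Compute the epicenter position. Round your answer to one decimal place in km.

Distance from S−P lag: d = Δt · v_P v_S / (v_P − v_S) = Δt · (6.70·3.62)/(6.70−3.62) ≈ 7.8747·Δt.
So d_A = 279.94, d_B = 58.12, d_C = 156.57 km.
Circle about each station: (x + 50.6)² + (y − 145.3)² = 279.94²; (x − 87.5)² + (y + 117.8)² = 58.12²; (x + 30.2)² + (y − 21.8)² = 156.57².
Subtracting pairs of circle equations eliminates x²+y² and gives linear equations (the radical axes):
276.2 x − 526.2 y = 72849.11
40.8 x − 247.0 y = 31567.07
Solving the 2×2 system: x ≈ 29.6, y ≈ -122.9 km.
Check against A (with the unrounded x, y): √((x + 50.6)²+(y − 145.3)²) = 279.94 ≈ 279.94 km. ✓

29.6 km east, -122.9 km north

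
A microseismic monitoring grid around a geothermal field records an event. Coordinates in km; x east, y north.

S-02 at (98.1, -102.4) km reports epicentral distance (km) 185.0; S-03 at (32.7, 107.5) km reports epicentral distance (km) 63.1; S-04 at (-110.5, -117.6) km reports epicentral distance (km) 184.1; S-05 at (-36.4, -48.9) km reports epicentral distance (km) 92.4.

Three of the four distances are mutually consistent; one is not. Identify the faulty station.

Solve using three stations at a time. Using S-02, S-04, S-05 (subtract circle equations pairwise → linear system) gives (x, y) ≈ (-18.0, 41.5).
Distances from that point to each station vs reported:
  S-02: calculated 184.9 vs reported 185.0 → residual 0.1 km
  S-03: calculated 83.2 vs reported 63.1 → residual 20.1 km
  S-04: calculated 184.0 vs reported 184.1 → residual 0.1 km
  S-05: calculated 92.3 vs reported 92.4 → residual 0.1 km
S-02, S-04, S-05 are mutually consistent (residuals ≈ 0); S-03 is off by 20.1 km.

S-03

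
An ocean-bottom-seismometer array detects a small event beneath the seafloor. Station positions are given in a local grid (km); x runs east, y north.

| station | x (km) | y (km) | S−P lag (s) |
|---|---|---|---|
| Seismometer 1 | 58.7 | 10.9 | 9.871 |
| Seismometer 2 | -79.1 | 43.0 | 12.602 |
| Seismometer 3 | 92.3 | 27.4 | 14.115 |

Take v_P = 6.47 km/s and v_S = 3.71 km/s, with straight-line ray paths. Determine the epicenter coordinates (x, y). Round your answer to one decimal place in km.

-9.3 km east, -41.5 km north

Distance from S−P lag: d = Δt · v_P v_S / (v_P − v_S) = Δt · (6.47·3.71)/(6.47−3.71) ≈ 8.6970·Δt.
So d_Seismometer 1 = 85.85, d_Seismometer 2 = 109.60, d_Seismometer 3 = 122.76 km.
Circle about each station: (x − 58.7)² + (y − 10.9)² = 85.85²; (x + 79.1)² + (y − 43.0)² = 109.60²; (x − 92.3)² + (y − 27.4)² = 122.76².
Subtracting the Seismometer 1 equation from the Seismometer 2 and Seismometer 3 equations removes the quadratic terms:
-275.6 x + 64.2 y = -100.63
67.2 x + 33.0 y = -1994.25
Solving the 2×2 system: x ≈ -9.3, y ≈ -41.5 km.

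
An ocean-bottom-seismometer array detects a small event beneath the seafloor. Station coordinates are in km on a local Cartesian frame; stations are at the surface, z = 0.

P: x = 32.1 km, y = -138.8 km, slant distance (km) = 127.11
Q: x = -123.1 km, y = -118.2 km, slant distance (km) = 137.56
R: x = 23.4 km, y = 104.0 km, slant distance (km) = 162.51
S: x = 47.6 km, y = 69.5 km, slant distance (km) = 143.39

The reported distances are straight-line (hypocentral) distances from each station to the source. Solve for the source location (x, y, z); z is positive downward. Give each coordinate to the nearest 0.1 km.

Each station gives a sphere (x−x_i)² + (y−y_i)² + z² = d_i² (stations at z=0).
Subtracting the P sphere from Q and R: z² cancels, leaving linear equations in x and y:
-310.4 x + 41.2 y = 6063.20
-17.4 x + 485.6 y = -19184.84
Solving: x ≈ -24.896, y ≈ -40.400 km (keep extra digits for the depth step; rounded: -24.9, -40.4).
Then from the P sphere: z² = 127.11² − (x − 32.1)² − (y + 138.8)² with x = -24.896, y = -40.400, so z ≈ 56.797 ≈ 56.8 km.

x ≈ -24.9 km, y ≈ -40.4 km, depth ≈ 56.8 km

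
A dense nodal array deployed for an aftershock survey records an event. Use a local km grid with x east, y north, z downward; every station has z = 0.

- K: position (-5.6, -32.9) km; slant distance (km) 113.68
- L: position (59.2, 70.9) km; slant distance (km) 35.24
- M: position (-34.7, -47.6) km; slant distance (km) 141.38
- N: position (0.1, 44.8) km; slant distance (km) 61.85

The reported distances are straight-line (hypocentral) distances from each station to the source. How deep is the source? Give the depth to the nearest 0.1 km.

depth ≈ 32.5 km

Each station gives a sphere (x−x_i)² + (y−y_i)² + z² = d_i² (stations at z=0).
Subtracting the K sphere from L and M: z² cancels, leaving linear equations in x and y:
129.6 x + 207.6 y = 19098.96
-58.2 x − 29.4 y = -4709.08
Solving: x ≈ 50.301, y ≈ 60.597 km (keep extra digits for the depth step; rounded: 50.3, 60.6).
Then from the K sphere: z² = 113.68² − (x + 5.6)² − (y + 32.9)² with x = 50.301, y = 60.597, so z ≈ 32.504 ≈ 32.5 km.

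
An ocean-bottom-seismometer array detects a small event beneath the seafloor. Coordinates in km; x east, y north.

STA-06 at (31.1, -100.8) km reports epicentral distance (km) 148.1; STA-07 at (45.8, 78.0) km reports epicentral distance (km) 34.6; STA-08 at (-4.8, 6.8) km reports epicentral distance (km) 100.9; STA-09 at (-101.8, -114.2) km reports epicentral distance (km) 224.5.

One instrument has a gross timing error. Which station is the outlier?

STA-08

Solve using three stations at a time. Using STA-06, STA-07, STA-09 (subtract circle equations pairwise → linear system) gives (x, y) ≈ (56.4, 45.1).
Distances from that point to each station vs reported:
  STA-06: calculated 148.1 vs reported 148.1 → residual 0.0 km
  STA-07: calculated 34.5 vs reported 34.6 → residual 0.1 km
  STA-08: calculated 72.2 vs reported 100.9 → residual 28.7 km
  STA-09: calculated 224.5 vs reported 224.5 → residual 0.0 km
STA-06, STA-07, STA-09 are mutually consistent (residuals ≈ 0); STA-08 is off by 28.7 km.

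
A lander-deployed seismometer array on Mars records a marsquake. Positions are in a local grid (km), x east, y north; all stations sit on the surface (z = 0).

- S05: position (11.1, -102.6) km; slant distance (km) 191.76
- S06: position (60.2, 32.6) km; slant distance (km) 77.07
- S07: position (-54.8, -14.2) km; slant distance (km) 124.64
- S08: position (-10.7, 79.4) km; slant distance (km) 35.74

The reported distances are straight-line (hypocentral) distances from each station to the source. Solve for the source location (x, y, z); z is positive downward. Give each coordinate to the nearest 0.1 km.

Each station gives a sphere (x−x_i)² + (y−y_i)² + z² = d_i² (stations at z=0).
Subtracting the S05 sphere from S06 and S07: z² cancels, leaving linear equations in x and y:
98.2 x + 270.4 y = 24868.94
-131.8 x + 176.8 y = 13791.48
Solving: x ≈ 12.596, y ≈ 87.396 km (keep extra digits for the depth step; rounded: 12.6, 87.4).
Then from the S05 sphere: z² = 191.76² − (x − 11.1)² − (y + 102.6)² with x = 12.596, y = 87.396, so z ≈ 25.907 ≈ 25.9 km.

(12.6, 87.4, 25.9)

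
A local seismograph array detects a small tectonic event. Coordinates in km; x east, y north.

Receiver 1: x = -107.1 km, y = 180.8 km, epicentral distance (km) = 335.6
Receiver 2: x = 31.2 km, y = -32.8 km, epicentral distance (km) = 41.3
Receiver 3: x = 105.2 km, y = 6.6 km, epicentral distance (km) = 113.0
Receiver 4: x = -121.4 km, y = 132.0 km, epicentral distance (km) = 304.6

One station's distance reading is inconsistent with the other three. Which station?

Receiver 2

Solve using three stations at a time. Using Receiver 1, Receiver 3, Receiver 4 (subtract circle equations pairwise → linear system) gives (x, y) ≈ (73.7, -102.0).
Distances from that point to each station vs reported:
  Receiver 1: calculated 335.6 vs reported 335.6 → residual 0.0 km
  Receiver 2: calculated 81.2 vs reported 41.3 → residual 39.9 km
  Receiver 3: calculated 113.1 vs reported 113.0 → residual 0.1 km
  Receiver 4: calculated 304.6 vs reported 304.6 → residual 0.0 km
Receiver 1, Receiver 3, Receiver 4 are mutually consistent (residuals ≈ 0); Receiver 2 is off by 39.9 km.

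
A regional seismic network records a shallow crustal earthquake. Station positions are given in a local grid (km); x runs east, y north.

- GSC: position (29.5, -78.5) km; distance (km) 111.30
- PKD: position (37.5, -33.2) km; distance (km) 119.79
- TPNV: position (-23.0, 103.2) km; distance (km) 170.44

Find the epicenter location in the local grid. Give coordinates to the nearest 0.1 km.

Circle about each station: (x − 29.5)² + (y + 78.5)² = 111.30²; (x − 37.5)² + (y + 33.2)² = 119.79²; (x + 23.0)² + (y − 103.2)² = 170.44².
Subtracting pairs of circle equations eliminates x²+y² and gives linear equations (the radical axes):
16.0 x + 90.6 y = -6485.96
-105.0 x + 363.4 y = -12515.36
Solving the 2×2 system: x ≈ -79.8, y ≈ -57.5 km.

-79.8 km east, -57.5 km north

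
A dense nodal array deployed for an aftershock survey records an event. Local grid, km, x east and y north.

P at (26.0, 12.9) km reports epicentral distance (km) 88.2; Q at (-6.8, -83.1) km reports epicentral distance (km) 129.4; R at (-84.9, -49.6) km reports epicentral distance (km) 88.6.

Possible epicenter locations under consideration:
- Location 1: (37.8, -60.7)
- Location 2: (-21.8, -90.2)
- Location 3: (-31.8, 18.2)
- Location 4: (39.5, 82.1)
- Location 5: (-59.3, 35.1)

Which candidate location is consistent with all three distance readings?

Location 5

For each candidate, compare |candidate − station| to the reported distance:
Location 1: residuals P 13.7, Q 79.5, R 34.6 → max 79.5 km
Location 2: residuals P 25.4, Q 112.8, R 13.6 → max 112.8 km
Location 3: residuals P 30.2, Q 25.1, R 2.5 → max 30.2 km
Location 4: residuals P 17.7, Q 42.2, R 92.6 → max 92.6 km
Location 5: residuals P 0.1, Q 0.1, R 0.1 → max 0.1 km
Only Location 5 has all residuals ≈ 0.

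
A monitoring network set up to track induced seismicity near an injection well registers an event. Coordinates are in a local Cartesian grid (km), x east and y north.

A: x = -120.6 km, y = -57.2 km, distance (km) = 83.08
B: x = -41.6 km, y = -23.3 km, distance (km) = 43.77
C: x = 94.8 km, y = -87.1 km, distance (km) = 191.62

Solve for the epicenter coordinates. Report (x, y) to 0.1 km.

(-70.8, 9.3)

Circle about each station: (x + 120.6)² + (y + 57.2)² = 83.08²; (x + 41.6)² + (y + 23.3)² = 43.77²; (x − 94.8)² + (y + 87.1)² = 191.62².
Subtracting the A equation from the B and C equations removes the quadratic terms:
158.0 x + 67.8 y = -10556.28
430.8 x − 59.8 y = -31058.69
Solving the 2×2 system: x ≈ -70.8, y ≈ 9.3 km.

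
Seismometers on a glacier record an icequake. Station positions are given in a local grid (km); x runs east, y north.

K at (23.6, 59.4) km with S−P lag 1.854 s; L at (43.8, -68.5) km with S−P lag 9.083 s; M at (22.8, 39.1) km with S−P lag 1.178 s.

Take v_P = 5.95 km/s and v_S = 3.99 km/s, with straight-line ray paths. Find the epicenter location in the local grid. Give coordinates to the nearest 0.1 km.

Distance from S−P lag: d = Δt · v_P v_S / (v_P − v_S) = Δt · (5.95·3.99)/(5.95−3.99) ≈ 12.1125·Δt.
So d_K = 22.46, d_L = 110.02, d_M = 14.27 km.
Circle about each station: (x − 23.6)² + (y − 59.4)² = 22.46²; (x − 43.8)² + (y + 68.5)² = 110.02²; (x − 22.8)² + (y − 39.1)² = 14.27².
Subtracting the K equation from the L and M equations removes the quadratic terms:
40.4 x − 255.8 y = -9074.58
-1.6 x − 40.6 y = -1735.85
Solving the 2×2 system: x ≈ 36.9, y ≈ 41.3 km.

x ≈ 36.9 km, y ≈ 41.3 km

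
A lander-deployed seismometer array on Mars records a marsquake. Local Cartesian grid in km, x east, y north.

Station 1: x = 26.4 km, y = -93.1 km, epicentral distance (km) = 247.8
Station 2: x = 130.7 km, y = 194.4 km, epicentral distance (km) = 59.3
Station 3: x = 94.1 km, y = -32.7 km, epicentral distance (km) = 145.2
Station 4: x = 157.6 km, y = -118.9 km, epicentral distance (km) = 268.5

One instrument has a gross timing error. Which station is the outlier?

Solve using three stations at a time. Using Station 1, Station 2, Station 4 (subtract circle equations pairwise → linear system) gives (x, y) ≈ (100.3, 143.4).
Distances from that point to each station vs reported:
  Station 1: calculated 247.8 vs reported 247.8 → residual 0.0 km
  Station 2: calculated 59.3 vs reported 59.3 → residual 0.0 km
  Station 3: calculated 176.2 vs reported 145.2 → residual 31.0 km
  Station 4: calculated 268.5 vs reported 268.5 → residual 0.0 km
Station 1, Station 2, Station 4 are mutually consistent (residuals ≈ 0); Station 3 is off by 31.0 km.

Station 3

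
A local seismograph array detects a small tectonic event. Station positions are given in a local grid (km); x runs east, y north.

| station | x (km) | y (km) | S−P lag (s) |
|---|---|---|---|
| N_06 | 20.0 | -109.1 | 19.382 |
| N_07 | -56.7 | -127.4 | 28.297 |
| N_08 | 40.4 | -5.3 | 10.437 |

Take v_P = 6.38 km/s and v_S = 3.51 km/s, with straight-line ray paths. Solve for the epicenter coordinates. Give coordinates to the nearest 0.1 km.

Distance from S−P lag: d = Δt · v_P v_S / (v_P − v_S) = Δt · (6.38·3.51)/(6.38−3.51) ≈ 7.8027·Δt.
So d_N_06 = 151.23, d_N_07 = 220.79, d_N_08 = 81.44 km.
Circle about each station: (x − 20.0)² + (y + 109.1)² = 151.23²; (x + 56.7)² + (y + 127.4)² = 220.79²; (x − 40.4)² + (y + 5.3)² = 81.44².
Subtracting pairs of circle equations eliminates x²+y² and gives linear equations (the radical axes):
-153.4 x − 36.6 y = -18734.87
40.8 x + 207.6 y = 5595.48
Solving the 2×2 system: x ≈ 121.4, y ≈ 3.1 km.

121.4 km east, 3.1 km north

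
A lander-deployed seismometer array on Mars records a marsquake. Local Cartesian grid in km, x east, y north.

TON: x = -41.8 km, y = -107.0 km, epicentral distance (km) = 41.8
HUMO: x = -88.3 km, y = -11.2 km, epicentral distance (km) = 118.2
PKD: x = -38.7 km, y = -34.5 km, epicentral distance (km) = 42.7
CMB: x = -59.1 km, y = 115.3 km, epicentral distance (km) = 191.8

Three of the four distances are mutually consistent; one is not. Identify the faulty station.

HUMO

Solve using three stations at a time. Using TON, PKD, CMB (subtract circle equations pairwise → linear system) gives (x, y) ≈ (-18.7, -72.2).
Distances from that point to each station vs reported:
  TON: calculated 41.8 vs reported 41.8 → residual 0.0 km
  HUMO: calculated 92.5 vs reported 118.2 → residual 25.7 km
  PKD: calculated 42.7 vs reported 42.7 → residual 0.0 km
  CMB: calculated 191.8 vs reported 191.8 → residual 0.0 km
TON, PKD, CMB are mutually consistent (residuals ≈ 0); HUMO is off by 25.7 km.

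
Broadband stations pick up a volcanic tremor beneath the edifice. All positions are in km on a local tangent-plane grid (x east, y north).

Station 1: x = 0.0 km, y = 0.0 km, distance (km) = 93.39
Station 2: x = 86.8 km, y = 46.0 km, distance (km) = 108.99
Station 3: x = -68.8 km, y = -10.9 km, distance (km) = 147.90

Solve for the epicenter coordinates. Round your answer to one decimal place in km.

Circle about each station: x² + y² = 93.39²; (x − 86.8)² + (y − 46.0)² = 108.99²; (x + 68.8)² + (y + 10.9)² = 147.90².
Subtracting the Station 1 equation from the Station 2 and Station 3 equations removes the quadratic terms:
173.6 x + 92.0 y = 6493.11
-137.6 x − 21.8 y = -8300.47
Solving the 2×2 system: x ≈ 70.1, y ≈ -61.7 km.
Check against Station 1 (with the unrounded x, y): √(x²+y²) = 93.38 ≈ 93.39 km. ✓

70.1 km east, -61.7 km north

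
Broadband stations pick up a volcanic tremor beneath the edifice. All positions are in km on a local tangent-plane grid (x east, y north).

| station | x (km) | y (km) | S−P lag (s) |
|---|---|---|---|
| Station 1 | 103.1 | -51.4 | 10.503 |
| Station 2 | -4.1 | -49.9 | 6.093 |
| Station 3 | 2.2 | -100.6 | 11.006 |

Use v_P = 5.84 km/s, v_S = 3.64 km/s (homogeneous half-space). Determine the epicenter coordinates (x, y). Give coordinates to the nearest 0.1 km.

(18.4, 4.5)

Distance from S−P lag: d = Δt · v_P v_S / (v_P − v_S) = Δt · (5.84·3.64)/(5.84−3.64) ≈ 9.6625·Δt.
So d_Station 1 = 101.49, d_Station 2 = 58.87, d_Station 3 = 106.35 km.
Circle about each station: (x − 103.1)² + (y + 51.4)² = 101.49²; (x + 4.1)² + (y + 49.9)² = 58.87²; (x − 2.2)² + (y + 100.6)² = 106.35².
Subtracting pairs of circle equations eliminates x²+y² and gives linear equations (the radical axes):
-214.4 x + 3.0 y = -3930.21
-201.8 x − 98.4 y = -4156.47
Solving the 2×2 system: x ≈ 18.4, y ≈ 4.5 km.
Check against Station 1 (with the unrounded x, y): √((x − 103.1)²+(y + 51.4)²) = 101.50 ≈ 101.49 km. ✓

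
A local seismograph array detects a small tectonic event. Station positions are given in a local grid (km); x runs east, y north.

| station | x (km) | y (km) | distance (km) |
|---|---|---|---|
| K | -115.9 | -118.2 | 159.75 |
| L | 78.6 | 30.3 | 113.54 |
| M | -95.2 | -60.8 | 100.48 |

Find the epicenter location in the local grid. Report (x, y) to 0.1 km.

Circle about each station: (x + 115.9)² + (y + 118.2)² = 159.75²; (x − 78.6)² + (y − 30.3)² = 113.54²; (x + 95.2)² + (y + 60.8)² = 100.48².
Subtracting pairs of circle equations eliminates x²+y² and gives linear equations (the radical axes):
389.0 x + 297.0 y = -7679.27
41.4 x + 114.8 y = 779.46
Solving the 2×2 system: x ≈ -34.4, y ≈ 19.2 km.

x ≈ -34.4 km, y ≈ 19.2 km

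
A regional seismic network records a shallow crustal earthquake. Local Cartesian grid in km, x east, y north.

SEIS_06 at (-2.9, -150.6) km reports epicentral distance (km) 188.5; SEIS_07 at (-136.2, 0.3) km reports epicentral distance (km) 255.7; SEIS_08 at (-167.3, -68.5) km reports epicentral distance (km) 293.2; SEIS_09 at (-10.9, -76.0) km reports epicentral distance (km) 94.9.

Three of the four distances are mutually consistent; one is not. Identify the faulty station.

Solve using three stations at a time. Using SEIS_06, SEIS_07, SEIS_08 (subtract circle equations pairwise → linear system) gives (x, y) ≈ (119.5, -7.1).
Distances from that point to each station vs reported:
  SEIS_06: calculated 188.6 vs reported 188.5 → residual 0.1 km
  SEIS_07: calculated 255.8 vs reported 255.7 → residual 0.1 km
  SEIS_08: calculated 293.3 vs reported 293.2 → residual 0.1 km
  SEIS_09: calculated 147.4 vs reported 94.9 → residual 52.5 km
SEIS_06, SEIS_07, SEIS_08 are mutually consistent (residuals ≈ 0); SEIS_09 is off by 52.5 km.

SEIS_09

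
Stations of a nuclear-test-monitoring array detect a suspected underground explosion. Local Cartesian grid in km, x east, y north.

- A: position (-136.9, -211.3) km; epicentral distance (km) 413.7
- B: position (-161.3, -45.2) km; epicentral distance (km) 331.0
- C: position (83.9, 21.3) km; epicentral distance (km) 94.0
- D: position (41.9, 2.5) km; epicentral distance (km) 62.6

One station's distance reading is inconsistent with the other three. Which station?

Solve using three stations at a time. Using A, B, C (subtract circle equations pairwise → linear system) gives (x, y) ≈ (136.6, 99.1).
Distances from that point to each station vs reported:
  A: calculated 413.7 vs reported 413.7 → residual 0.0 km
  B: calculated 331.0 vs reported 331.0 → residual 0.0 km
  C: calculated 94.0 vs reported 94.0 → residual 0.0 km
  D: calculated 135.3 vs reported 62.6 → residual 72.7 km
A, B, C are mutually consistent (residuals ≈ 0); D is off by 72.7 km.

D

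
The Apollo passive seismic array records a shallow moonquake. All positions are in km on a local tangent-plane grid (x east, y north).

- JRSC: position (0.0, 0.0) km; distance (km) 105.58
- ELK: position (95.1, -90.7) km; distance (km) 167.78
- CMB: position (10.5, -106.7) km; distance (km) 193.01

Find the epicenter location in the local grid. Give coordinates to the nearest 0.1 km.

73.6 km east, 75.7 km north

Circle about each station: x² + y² = 105.58²; (x − 95.1)² + (y + 90.7)² = 167.78²; (x − 10.5)² + (y + 106.7)² = 193.01².
Subtracting the JRSC equation from the ELK and CMB equations removes the quadratic terms:
190.2 x − 181.4 y = 267.51
21.0 x − 213.4 y = -14610.58
Solving the 2×2 system: x ≈ 73.6, y ≈ 75.7 km.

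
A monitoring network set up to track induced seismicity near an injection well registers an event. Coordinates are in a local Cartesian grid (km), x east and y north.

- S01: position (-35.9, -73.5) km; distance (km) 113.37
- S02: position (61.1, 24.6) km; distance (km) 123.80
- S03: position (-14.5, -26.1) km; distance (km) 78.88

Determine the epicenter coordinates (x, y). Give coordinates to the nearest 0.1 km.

Circle about each station: (x + 35.9)² + (y + 73.5)² = 113.37²; (x − 61.1)² + (y − 24.6)² = 123.80²; (x + 14.5)² + (y + 26.1)² = 78.88².
Subtracting the S01 equation from the S02 and S03 equations removes the quadratic terms:
194.0 x + 196.2 y = -4826.37
42.8 x + 94.8 y = 831.10
Solving the 2×2 system: x ≈ -62.1, y ≈ 36.8 km.

-62.1 km east, 36.8 km north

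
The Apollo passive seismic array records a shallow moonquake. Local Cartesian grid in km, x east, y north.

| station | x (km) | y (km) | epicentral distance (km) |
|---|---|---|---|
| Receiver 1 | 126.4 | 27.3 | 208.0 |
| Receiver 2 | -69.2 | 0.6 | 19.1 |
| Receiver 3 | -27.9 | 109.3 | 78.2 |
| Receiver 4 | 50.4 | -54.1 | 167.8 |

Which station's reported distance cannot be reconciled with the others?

Receiver 2

Solve using three stations at a time. Using Receiver 1, Receiver 3, Receiver 4 (subtract circle equations pairwise → linear system) gives (x, y) ≈ (-80.2, 51.2).
Distances from that point to each station vs reported:
  Receiver 1: calculated 208.0 vs reported 208.0 → residual 0.0 km
  Receiver 2: calculated 51.8 vs reported 19.1 → residual 32.7 km
  Receiver 3: calculated 78.2 vs reported 78.2 → residual 0.0 km
  Receiver 4: calculated 167.8 vs reported 167.8 → residual 0.0 km
Receiver 1, Receiver 3, Receiver 4 are mutually consistent (residuals ≈ 0); Receiver 2 is off by 32.7 km.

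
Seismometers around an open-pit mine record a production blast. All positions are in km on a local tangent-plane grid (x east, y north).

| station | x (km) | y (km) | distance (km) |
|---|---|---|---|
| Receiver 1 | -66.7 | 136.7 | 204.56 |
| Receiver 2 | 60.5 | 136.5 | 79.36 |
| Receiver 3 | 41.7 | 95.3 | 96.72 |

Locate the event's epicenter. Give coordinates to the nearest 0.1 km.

x ≈ 136.6 km, y ≈ 114.0 km

Circle about each station: (x + 66.7)² + (y − 136.7)² = 204.56²; (x − 60.5)² + (y − 136.5)² = 79.36²; (x − 41.7)² + (y − 95.3)² = 96.72².
Subtracting pairs of circle equations eliminates x²+y² and gives linear equations (the radical axes):
254.4 x − 0.4 y = 34703.50
216.8 x − 82.8 y = 20175.24
Solving the 2×2 system: x ≈ 136.6, y ≈ 114.0 km.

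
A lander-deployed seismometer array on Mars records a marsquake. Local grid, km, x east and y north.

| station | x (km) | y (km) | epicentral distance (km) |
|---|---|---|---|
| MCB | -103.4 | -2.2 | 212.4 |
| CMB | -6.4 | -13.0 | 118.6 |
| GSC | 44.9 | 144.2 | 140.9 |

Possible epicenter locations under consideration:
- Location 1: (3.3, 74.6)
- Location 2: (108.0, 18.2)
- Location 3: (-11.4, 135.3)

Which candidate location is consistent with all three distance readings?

For each candidate, compare |candidate − station| to the reported distance:
Location 1: residuals MCB 80.9, CMB 30.5, GSC 59.8 → max 80.9 km
Location 2: residuals MCB 0.0, CMB 0.0, GSC 0.0 → max 0.0 km
Location 3: residuals MCB 47.0, CMB 29.8, GSC 83.9 → max 83.9 km
Only Location 2 has all residuals ≈ 0.

Location 2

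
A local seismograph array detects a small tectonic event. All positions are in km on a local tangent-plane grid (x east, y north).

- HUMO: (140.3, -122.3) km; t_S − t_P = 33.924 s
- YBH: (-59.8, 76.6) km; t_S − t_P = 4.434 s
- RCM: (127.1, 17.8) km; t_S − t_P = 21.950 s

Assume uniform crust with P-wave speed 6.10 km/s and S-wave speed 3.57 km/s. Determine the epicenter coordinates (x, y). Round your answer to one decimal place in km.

Distance from S−P lag: d = Δt · v_P v_S / (v_P − v_S) = Δt · (6.10·3.57)/(6.10−3.57) ≈ 8.6075·Δt.
So d_HUMO = 292.00, d_YBH = 38.17, d_RCM = 188.93 km.
Circle about each station: (x − 140.3)² + (y + 122.3)² = 292.00²; (x + 59.8)² + (y − 76.6)² = 38.17²; (x − 127.1)² + (y − 17.8)² = 188.93².
Subtracting the HUMO equation from the YBH and RCM equations removes the quadratic terms:
-400.2 x + 397.8 y = 58609.27
-26.4 x + 280.2 y = 31399.33
Solving the 2×2 system: x ≈ -38.7, y ≈ 108.4 km.

(-38.7, 108.4)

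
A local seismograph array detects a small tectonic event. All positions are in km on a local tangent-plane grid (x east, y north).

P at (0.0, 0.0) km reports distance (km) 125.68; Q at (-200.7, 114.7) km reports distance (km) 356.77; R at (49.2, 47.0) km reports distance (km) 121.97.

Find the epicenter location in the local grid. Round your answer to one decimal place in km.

x ≈ 111.6 km, y ≈ -57.8 km

Circle about each station: x² + y² = 125.68²; (x + 200.7)² + (y − 114.7)² = 356.77²; (x − 49.2)² + (y − 47.0)² = 121.97².
Subtracting the P equation from the Q and R equations removes the quadratic terms:
-401.4 x + 229.4 y = -58052.79
98.4 x + 94.0 y = 5548.42
Solving the 2×2 system: x ≈ 111.6, y ≈ -57.8 km.
Check against P (with the unrounded x, y): √(x²+y²) = 125.67 ≈ 125.68 km. ✓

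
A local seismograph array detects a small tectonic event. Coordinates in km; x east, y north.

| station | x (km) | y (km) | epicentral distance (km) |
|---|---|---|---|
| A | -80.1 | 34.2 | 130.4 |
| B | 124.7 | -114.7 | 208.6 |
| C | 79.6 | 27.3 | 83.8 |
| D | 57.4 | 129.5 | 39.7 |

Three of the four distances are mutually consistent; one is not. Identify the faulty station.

B

Solve using three stations at a time. Using A, C, D (subtract circle equations pairwise → linear system) gives (x, y) ≈ (33.9, 97.5).
Distances from that point to each station vs reported:
  A: calculated 130.4 vs reported 130.4 → residual 0.0 km
  B: calculated 230.8 vs reported 208.6 → residual 22.2 km
  C: calculated 83.8 vs reported 83.8 → residual 0.0 km
  D: calculated 39.7 vs reported 39.7 → residual 0.0 km
A, C, D are mutually consistent (residuals ≈ 0); B is off by 22.2 km.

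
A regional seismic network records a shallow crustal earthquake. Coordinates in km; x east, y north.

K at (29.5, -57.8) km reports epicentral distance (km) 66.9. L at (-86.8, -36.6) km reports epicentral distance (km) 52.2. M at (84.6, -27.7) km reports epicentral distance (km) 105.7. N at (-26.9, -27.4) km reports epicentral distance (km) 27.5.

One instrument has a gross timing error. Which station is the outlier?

M

Solve using three stations at a time. Using K, L, N (subtract circle equations pairwise → linear system) gives (x, y) ≈ (-37.2, -52.9).
Distances from that point to each station vs reported:
  K: calculated 66.9 vs reported 66.9 → residual 0.0 km
  L: calculated 52.2 vs reported 52.2 → residual 0.0 km
  M: calculated 124.4 vs reported 105.7 → residual 18.7 km
  N: calculated 27.5 vs reported 27.5 → residual 0.0 km
K, L, N are mutually consistent (residuals ≈ 0); M is off by 18.7 km.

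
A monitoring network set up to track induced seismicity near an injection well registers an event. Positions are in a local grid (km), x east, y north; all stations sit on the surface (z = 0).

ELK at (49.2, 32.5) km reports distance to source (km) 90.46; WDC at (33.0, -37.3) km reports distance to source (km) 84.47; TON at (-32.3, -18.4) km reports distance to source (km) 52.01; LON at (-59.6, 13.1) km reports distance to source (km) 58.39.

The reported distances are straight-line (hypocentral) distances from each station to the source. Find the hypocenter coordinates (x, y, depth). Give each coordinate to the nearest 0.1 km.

x ≈ -24.0 km, y ≈ 5.2 km, depth ≈ 45.6 km

Each station gives a sphere (x−x_i)² + (y−y_i)² + z² = d_i² (stations at z=0).
Subtracting the ELK sphere from WDC and TON: z² cancels, leaving linear equations in x and y:
-32.4 x − 139.6 y = 51.23
-163.0 x − 101.8 y = 3382.93
Solving: x ≈ -24.004, y ≈ 5.204 km (keep extra digits for the depth step; rounded: -24.0, 5.2).
Then from the ELK sphere: z² = 90.46² − (x − 49.2)² − (y − 32.5)² with x = -24.004, y = 5.204, so z ≈ 45.597 ≈ 45.6 km.
Check against LON (with the unrounded solution): distance 58.38 ≈ 58.39 km. ✓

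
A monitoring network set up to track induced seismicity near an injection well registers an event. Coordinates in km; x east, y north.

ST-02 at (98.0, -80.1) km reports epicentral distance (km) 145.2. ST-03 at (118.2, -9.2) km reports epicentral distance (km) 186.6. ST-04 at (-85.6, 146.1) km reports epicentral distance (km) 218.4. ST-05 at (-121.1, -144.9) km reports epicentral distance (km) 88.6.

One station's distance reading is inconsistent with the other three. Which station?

ST-04

Solve using three stations at a time. Using ST-02, ST-03, ST-05 (subtract circle equations pairwise → linear system) gives (x, y) ≈ (-46.2, -97.6).
Distances from that point to each station vs reported:
  ST-02: calculated 145.2 vs reported 145.2 → residual 0.0 km
  ST-03: calculated 186.6 vs reported 186.6 → residual 0.0 km
  ST-04: calculated 246.8 vs reported 218.4 → residual 28.4 km
  ST-05: calculated 88.6 vs reported 88.6 → residual 0.0 km
ST-02, ST-03, ST-05 are mutually consistent (residuals ≈ 0); ST-04 is off by 28.4 km.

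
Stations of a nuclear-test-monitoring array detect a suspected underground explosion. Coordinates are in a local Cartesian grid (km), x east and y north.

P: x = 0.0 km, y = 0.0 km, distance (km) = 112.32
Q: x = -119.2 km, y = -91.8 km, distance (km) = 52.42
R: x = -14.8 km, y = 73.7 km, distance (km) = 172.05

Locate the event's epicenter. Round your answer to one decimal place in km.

x ≈ -66.8 km, y ≈ -90.3 km

Circle about each station: x² + y² = 112.32²; (x + 119.2)² + (y + 91.8)² = 52.42²; (x + 14.8)² + (y − 73.7)² = 172.05².
Subtracting pairs of circle equations eliminates x²+y² and gives linear equations (the radical axes):
-238.4 x − 183.6 y = 32503.81
-29.6 x + 147.4 y = -11334.69
Solving the 2×2 system: x ≈ -66.8, y ≈ -90.3 km.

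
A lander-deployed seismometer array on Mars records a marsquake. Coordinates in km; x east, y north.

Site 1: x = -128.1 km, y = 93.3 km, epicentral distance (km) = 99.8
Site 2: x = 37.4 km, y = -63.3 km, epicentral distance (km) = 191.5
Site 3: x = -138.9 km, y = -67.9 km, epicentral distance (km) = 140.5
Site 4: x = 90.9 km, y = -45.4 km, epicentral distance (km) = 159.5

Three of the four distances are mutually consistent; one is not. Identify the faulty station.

Solve using three stations at a time. Using Site 1, Site 3, Site 4 (subtract circle equations pairwise → linear system) gives (x, y) ≈ (-45.6, 37.1).
Distances from that point to each station vs reported:
  Site 1: calculated 99.8 vs reported 99.8 → residual 0.0 km
  Site 2: calculated 130.3 vs reported 191.5 → residual 61.2 km
  Site 3: calculated 140.5 vs reported 140.5 → residual 0.0 km
  Site 4: calculated 159.5 vs reported 159.5 → residual 0.0 km
Site 1, Site 3, Site 4 are mutually consistent (residuals ≈ 0); Site 2 is off by 61.2 km.

Site 2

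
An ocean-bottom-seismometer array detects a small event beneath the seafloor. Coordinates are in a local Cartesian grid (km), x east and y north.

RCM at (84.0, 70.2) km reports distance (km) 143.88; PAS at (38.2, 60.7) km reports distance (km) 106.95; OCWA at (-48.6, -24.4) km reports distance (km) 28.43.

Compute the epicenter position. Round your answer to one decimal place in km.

-20.5 km east, -28.7 km north

Circle about each station: (x − 84.0)² + (y − 70.2)² = 143.88²; (x − 38.2)² + (y − 60.7)² = 106.95²; (x + 48.6)² + (y + 24.4)² = 28.43².
Subtracting the RCM equation from the PAS and OCWA equations removes the quadratic terms:
-91.6 x − 19.0 y = 2422.84
-265.2 x − 189.2 y = 10866.47
Solving the 2×2 system: x ≈ -20.5, y ≈ -28.7 km.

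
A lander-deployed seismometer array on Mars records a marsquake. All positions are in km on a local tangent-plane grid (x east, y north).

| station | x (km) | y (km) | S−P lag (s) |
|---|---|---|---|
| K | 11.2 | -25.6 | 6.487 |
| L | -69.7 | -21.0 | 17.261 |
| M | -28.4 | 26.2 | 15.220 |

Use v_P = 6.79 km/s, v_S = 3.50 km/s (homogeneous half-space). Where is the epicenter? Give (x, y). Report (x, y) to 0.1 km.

Distance from S−P lag: d = Δt · v_P v_S / (v_P − v_S) = Δt · (6.79·3.50)/(6.79−3.50) ≈ 7.2234·Δt.
So d_K = 46.86, d_L = 124.68, d_M = 109.94 km.
Circle about each station: (x − 11.2)² + (y + 25.6)² = 46.86²; (x + 69.7)² + (y + 21.0)² = 124.68²; (x + 28.4)² + (y − 26.2)² = 109.94².
Subtracting the K equation from the L and M equations removes the quadratic terms:
-161.8 x + 9.2 y = -8830.95
-79.2 x + 103.6 y = -9178.74
Solving the 2×2 system: x ≈ 51.8, y ≈ -49.0 km.

(51.8, -49.0)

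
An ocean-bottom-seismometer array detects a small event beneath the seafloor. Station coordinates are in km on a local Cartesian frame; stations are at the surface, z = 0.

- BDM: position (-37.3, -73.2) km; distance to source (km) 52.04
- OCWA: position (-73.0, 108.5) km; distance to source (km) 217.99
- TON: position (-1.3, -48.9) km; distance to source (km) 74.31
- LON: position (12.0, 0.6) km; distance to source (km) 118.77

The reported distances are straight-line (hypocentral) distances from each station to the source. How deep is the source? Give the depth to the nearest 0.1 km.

Each station gives a sphere (x−x_i)² + (y−y_i)² + z² = d_i² (stations at z=0).
Subtracting the BDM sphere from OCWA and TON: z² cancels, leaving linear equations in x and y:
-71.4 x + 363.4 y = -34459.76
72.0 x + 48.6 y = -7170.44
Solving: x ≈ -31.416, y ≈ -100.998 km (keep extra digits for the depth step; rounded: -31.4, -101.0).
Then from the BDM sphere: z² = 52.04² − (x + 37.3)² − (y + 73.2)² with x = -31.416, y = -100.998, so z ≈ 43.598 ≈ 43.6 km.

depth ≈ 43.6 km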